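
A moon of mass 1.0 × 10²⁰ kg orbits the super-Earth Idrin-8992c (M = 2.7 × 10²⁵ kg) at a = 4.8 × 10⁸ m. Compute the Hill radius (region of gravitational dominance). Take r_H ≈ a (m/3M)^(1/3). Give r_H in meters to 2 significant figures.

5.1 × 10⁶ m

r_H ≈ a (m/3M)^(1/3)
    = (4.8 × 10⁸) × (1.0 × 10²⁰ / (3 × 2.7 × 10²⁵))^(1/3)
    = 5.1 × 10⁶ m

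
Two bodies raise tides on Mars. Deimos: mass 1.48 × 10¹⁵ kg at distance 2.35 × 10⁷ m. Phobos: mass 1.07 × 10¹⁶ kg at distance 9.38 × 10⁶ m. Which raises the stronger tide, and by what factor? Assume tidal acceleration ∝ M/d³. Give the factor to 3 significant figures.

Phobos, by a factor of ≈ 114

Compare M/d³ for the two perturbers:
Deimos: (1.48 × 10¹⁵) / (2.35 × 10⁷)³ = 1.140 × 10⁻⁷
Phobos: (1.07 × 10¹⁶) / (9.38 × 10⁶)³ = 1.297 × 10⁻⁵
Ratio (larger/smaller) = 114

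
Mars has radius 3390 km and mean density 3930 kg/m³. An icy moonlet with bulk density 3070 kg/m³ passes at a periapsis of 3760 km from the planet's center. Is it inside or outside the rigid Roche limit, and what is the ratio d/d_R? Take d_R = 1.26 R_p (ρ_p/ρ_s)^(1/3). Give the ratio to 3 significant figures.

inside; d/d_R ≈ 0.811

d_R = 1.26 × (3390 km) × (3930/3070)^(1/3) = 4638 km
d/d_R = (3760) / (4638) = 0.811
Since d/d_R < 1, the body is inside the Roche limit.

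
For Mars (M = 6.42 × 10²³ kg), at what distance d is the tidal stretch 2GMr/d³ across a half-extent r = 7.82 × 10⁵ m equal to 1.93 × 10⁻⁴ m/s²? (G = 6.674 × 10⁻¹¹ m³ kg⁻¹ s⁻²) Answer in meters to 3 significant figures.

7.03 × 10⁷ m

2GMr/d³ = a_tidal  ⇒  d = (2GMr / a_tidal)^(1/3)
d = (2 × 6.674×10⁻¹¹ × (6.42 × 10²³) × (7.82 × 10⁵) / (1.93 × 10⁻⁴))^(1/3)
  = 7.03 × 10⁷ m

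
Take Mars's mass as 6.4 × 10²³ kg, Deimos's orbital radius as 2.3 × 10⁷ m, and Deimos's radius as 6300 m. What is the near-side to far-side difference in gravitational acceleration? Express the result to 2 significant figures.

a_tidal = 4GMr/d³
        = 4 × (6.674 × 10⁻¹¹) × (6.4 × 10²³) × (6300) / (2.3 × 10⁷)³
        = 8.8 × 10⁻⁵ m/s²

8.8 × 10⁻⁵ m/s²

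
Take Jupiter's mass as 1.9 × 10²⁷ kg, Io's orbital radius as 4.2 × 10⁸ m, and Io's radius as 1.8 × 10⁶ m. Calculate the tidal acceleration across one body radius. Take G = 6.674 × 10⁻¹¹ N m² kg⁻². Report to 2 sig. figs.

6.2 × 10⁻³ m/s²

Δg = 2GMr/d³
   = 2 × (6.674 × 10⁻¹¹) × (1.9 × 10²⁷) × (1.8 × 10⁶) / (4.2 × 10⁸)³
   = 6.2 × 10⁻³ m/s²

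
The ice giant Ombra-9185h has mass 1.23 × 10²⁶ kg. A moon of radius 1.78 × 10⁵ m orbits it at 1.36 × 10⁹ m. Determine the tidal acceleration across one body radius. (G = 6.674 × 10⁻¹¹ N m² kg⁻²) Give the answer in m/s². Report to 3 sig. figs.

1.16 × 10⁻⁶ m/s²

Δg = 2GMr/d³
   = 2 × (6.674 × 10⁻¹¹) × (1.23 × 10²⁶) × (1.78 × 10⁵) / (1.36 × 10⁹)³
   = 1.16 × 10⁻⁶ m/s²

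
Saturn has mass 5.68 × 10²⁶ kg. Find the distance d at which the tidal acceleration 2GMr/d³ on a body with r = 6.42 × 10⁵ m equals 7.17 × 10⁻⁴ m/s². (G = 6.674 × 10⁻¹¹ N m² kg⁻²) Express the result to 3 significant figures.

4.08 × 10⁸ m

2GMr/d³ = a_tidal  ⇒  d = (2GMr / a_tidal)^(1/3)
d = (2 × 6.674×10⁻¹¹ × (5.68 × 10²⁶) × (6.42 × 10⁵) / (7.17 × 10⁻⁴))^(1/3)
  = 4.08 × 10⁸ m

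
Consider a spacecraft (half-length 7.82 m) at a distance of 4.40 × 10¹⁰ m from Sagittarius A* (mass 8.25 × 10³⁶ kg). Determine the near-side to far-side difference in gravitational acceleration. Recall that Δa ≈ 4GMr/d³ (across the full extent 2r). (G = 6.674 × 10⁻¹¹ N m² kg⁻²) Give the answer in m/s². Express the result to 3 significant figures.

Near-to-far spans 2r, so the tidal difference is twice the near-to-center value: 4GMr/d³.
Δa = 4GMr/d³
   = 4 × (6.674 × 10⁻¹¹) × (8.25 × 10³⁶) × (7.82) / (4.40 × 10¹⁰)³
   = 2.02 × 10⁻⁴ m/s²

2.02 × 10⁻⁴ m/s²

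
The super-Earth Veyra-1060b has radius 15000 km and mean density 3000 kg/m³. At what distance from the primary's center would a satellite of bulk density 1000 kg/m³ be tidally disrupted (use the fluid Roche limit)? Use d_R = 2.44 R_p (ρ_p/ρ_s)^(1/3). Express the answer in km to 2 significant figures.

53000 km

d_R = 2.44 × 15000 km × (3000/1000)^(1/3)
    = 53000 km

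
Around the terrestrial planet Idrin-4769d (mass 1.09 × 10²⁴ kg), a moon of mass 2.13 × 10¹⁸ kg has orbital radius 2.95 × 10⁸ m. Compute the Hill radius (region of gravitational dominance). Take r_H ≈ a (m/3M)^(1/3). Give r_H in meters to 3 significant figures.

r_H ≈ a (m/3M)^(1/3)
    = (2.95 × 10⁸) × (2.13 × 10¹⁸ / (3 × 1.09 × 10²⁴))^(1/3)
    = 2.56 × 10⁶ m

2.56 × 10⁶ m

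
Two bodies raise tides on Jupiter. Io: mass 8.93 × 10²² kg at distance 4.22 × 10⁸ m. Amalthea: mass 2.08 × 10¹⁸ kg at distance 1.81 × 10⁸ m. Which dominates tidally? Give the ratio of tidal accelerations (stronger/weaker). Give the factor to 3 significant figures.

Io, by a factor of ≈ 3390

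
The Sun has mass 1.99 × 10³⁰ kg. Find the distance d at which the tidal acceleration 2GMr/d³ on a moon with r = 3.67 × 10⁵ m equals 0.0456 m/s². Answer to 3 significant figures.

1.29 × 10⁹ m

2GMr/d³ = a_tidal  ⇒  d = (2GMr / a_tidal)^(1/3)
d = (2 × 6.674×10⁻¹¹ × (1.99 × 10³⁰) × (3.67 × 10⁵) / (0.0456))^(1/3)
  = 1.29 × 10⁹ m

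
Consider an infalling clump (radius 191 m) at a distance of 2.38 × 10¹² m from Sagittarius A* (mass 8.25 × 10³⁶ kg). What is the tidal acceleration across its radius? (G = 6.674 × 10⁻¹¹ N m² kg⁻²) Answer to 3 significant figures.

The tidal stretch is the gradient of GM/d² times the body's extent r, hence the 1/d³ dependence.
a_tidal = 2GMr/d³
        = 2 × (6.674 × 10⁻¹¹) × (8.25 × 10³⁶) × (191) / (2.38 × 10¹²)³
        = 1.56 × 10⁻⁸ m/s²

1.56 × 10⁻⁸ m/s²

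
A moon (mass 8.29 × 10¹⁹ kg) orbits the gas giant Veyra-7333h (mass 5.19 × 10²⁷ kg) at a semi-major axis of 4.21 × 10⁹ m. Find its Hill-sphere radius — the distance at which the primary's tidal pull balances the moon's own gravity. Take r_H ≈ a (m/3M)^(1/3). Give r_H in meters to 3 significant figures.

r_H ≈ a (m/3M)^(1/3)
    = (4.21 × 10⁹) × (8.29 × 10¹⁹ / (3 × 5.19 × 10²⁷))^(1/3)
    = 7.35 × 10⁶ m

7.35 × 10⁶ m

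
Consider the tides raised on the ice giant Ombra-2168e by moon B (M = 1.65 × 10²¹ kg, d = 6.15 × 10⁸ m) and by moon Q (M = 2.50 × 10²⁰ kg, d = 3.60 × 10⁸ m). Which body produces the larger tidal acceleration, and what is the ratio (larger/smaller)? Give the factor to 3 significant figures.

Compare M/d³ for the two perturbers:
Moon B: (1.65 × 10²¹) / (6.15 × 10⁸)³ = 7.093 × 10⁻⁶
Moon Q: (2.50 × 10²⁰) / (3.60 × 10⁸)³ = 5.358 × 10⁻⁶
Ratio (larger/smaller) = 1.32

Moon B, by a factor of ≈ 1.32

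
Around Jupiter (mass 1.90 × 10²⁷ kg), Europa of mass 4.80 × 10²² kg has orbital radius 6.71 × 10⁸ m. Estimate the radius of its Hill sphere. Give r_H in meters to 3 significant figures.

r_H ≈ a (m/3M)^(1/3)
    = (6.71 × 10⁸) × (4.80 × 10²² / (3 × 1.90 × 10²⁷))^(1/3)
    = 1.37 × 10⁷ m

1.37 × 10⁷ m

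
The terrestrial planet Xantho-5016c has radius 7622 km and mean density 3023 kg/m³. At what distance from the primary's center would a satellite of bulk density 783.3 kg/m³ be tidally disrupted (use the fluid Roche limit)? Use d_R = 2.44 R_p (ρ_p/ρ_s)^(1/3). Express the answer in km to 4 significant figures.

d_R = 2.44 × 7622 km × (3023/783.3)^(1/3)
    = 29170 km

29170 km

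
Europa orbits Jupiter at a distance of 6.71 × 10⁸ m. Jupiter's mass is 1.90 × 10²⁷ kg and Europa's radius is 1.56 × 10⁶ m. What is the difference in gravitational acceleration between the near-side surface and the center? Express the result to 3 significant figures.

1.31 × 10⁻³ m/s²

Differencing GM/(d−r)² and GM/d² to first order in r/d gives 2GMr/d³.
Δg = 2GMr/d³
   = 2 × (6.674 × 10⁻¹¹) × (1.90 × 10²⁷) × (1.56 × 10⁶) / (6.71 × 10⁸)³
   = 1.31 × 10⁻³ m/s²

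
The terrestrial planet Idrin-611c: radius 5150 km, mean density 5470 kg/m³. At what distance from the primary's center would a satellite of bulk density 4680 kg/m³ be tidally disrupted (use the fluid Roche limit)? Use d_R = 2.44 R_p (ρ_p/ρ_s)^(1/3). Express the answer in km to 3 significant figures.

13200 km

d_R = 2.44 × 5150 km × (5470/4680)^(1/3)
    = 13200 km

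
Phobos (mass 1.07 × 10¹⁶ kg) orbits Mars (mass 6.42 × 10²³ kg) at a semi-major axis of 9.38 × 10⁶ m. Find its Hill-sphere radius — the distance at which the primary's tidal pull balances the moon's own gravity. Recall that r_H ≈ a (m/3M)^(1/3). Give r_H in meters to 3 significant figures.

r_H ≈ a (m/3M)^(1/3)
    = (9.38 × 10⁶) × (1.07 × 10¹⁶ / (3 × 6.42 × 10²³))^(1/3)
    = 1.66 × 10⁴ m

1.66 × 10⁴ m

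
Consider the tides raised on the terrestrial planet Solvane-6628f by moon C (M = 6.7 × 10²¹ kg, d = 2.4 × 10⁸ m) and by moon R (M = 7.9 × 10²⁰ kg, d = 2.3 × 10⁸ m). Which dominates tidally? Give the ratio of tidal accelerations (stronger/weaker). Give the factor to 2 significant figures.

Moon C, by a factor of ≈ 7.5

The tide-raising term goes as M/d³ (the gradient of a 1/d² field).
Moon C: (6.7 × 10²¹) / (2.4 × 10⁸)³ = 4.847 × 10⁻⁴
Moon R: (7.9 × 10²⁰) / (2.3 × 10⁸)³ = 6.493 × 10⁻⁵
Ratio (larger/smaller) = 7.5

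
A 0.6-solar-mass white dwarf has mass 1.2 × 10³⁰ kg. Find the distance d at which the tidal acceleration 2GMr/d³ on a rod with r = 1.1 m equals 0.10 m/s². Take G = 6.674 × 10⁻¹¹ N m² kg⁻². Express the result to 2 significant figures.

1.2 × 10⁷ m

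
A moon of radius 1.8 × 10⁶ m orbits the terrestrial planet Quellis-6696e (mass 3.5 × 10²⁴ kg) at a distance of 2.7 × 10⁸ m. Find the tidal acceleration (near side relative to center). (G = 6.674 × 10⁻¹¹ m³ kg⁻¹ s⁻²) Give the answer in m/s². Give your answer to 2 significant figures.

4.3 × 10⁻⁵ m/s²

Δa = 2GMr/d³
   = 2 × (6.674 × 10⁻¹¹) × (3.5 × 10²⁴) × (1.8 × 10⁶) / (2.7 × 10⁸)³
   = 4.3 × 10⁻⁵ m/s²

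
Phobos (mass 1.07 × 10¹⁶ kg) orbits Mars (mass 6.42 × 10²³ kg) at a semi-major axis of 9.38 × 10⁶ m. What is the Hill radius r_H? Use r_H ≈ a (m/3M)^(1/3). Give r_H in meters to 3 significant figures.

1.66 × 10⁴ m

r_H ≈ a (m/3M)^(1/3)
    = (9.38 × 10⁶) × (1.07 × 10¹⁶ / (3 × 6.42 × 10²³))^(1/3)
    = 1.66 × 10⁴ m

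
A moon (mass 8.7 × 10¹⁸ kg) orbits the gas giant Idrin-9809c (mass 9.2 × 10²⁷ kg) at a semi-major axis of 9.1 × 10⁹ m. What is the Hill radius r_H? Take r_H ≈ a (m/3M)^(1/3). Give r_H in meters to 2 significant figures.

6.2 × 10⁶ m

r_H ≈ a (m/3M)^(1/3)
    = (9.1 × 10⁹) × (8.7 × 10¹⁸ / (3 × 9.2 × 10²⁷))^(1/3)
    = 6.2 × 10⁶ m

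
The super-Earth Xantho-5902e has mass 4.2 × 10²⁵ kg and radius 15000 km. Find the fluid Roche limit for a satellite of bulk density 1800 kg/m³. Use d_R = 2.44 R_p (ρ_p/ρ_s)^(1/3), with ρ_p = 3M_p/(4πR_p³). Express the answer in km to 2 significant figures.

ρ_p = 3M_p/(4πR_p³) = 3 × (4.2 × 10²⁵) / (4π × (1.5 × 10⁷ m)³) = 3000 kg/m³
d_R = 2.44 × 15000 km × (3000/1800)^(1/3)
    = 43000 km

43000 km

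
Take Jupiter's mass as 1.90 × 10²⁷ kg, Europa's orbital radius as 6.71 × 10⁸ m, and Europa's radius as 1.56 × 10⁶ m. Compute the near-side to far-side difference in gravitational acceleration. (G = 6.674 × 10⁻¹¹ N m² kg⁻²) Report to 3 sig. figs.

Differencing GM/(d−r)² and GM/(d+r)² to first order in r/d gives 4GMr/d³.
Δa = 4GMr/d³
   = 4 × (6.674 × 10⁻¹¹) × (1.90 × 10²⁷) × (1.56 × 10⁶) / (6.71 × 10⁸)³
   = 2.62 × 10⁻³ m/s²

2.62 × 10⁻³ m/s²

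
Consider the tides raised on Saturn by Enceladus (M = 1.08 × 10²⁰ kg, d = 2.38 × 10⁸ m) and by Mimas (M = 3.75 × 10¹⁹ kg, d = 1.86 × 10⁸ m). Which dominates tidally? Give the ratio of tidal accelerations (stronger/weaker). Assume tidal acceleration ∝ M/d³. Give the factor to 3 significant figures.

Enceladus, by a factor of ≈ 1.37

Tidal stretch scales as M/d³; compute that for each body.
Enceladus: (1.08 × 10²⁰) / (2.38 × 10⁸)³ = 8.011 × 10⁻⁶
Mimas: (3.75 × 10¹⁹) / (1.86 × 10⁸)³ = 5.828 × 10⁻⁶
Ratio (larger/smaller) = 1.37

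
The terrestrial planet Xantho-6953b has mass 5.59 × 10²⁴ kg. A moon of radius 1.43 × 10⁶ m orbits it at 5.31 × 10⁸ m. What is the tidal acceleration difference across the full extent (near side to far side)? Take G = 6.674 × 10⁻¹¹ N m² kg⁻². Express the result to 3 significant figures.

1.43 × 10⁻⁵ m/s²

Differencing GM/(d−r)² and GM/(d+r)² to first order in r/d gives 4GMr/d³.
a_tidal = 4GMr/d³
        = 4 × (6.674 × 10⁻¹¹) × (5.59 × 10²⁴) × (1.43 × 10⁶) / (5.31 × 10⁸)³
        = 1.43 × 10⁻⁵ m/s²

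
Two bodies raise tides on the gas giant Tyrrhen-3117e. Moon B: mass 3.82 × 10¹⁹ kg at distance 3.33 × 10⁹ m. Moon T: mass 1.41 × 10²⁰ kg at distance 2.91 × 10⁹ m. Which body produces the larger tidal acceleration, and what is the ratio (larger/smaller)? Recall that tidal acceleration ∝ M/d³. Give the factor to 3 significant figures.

Tidal stretch scales as M/d³; compute that for each body.
Moon B: (3.82 × 10¹⁹) / (3.33 × 10⁹)³ = 1.035 × 10⁻⁹
Moon T: (1.41 × 10²⁰) / (2.91 × 10⁹)³ = 5.722 × 10⁻⁹
Ratio (larger/smaller) = 5.53

Moon T, by a factor of ≈ 5.53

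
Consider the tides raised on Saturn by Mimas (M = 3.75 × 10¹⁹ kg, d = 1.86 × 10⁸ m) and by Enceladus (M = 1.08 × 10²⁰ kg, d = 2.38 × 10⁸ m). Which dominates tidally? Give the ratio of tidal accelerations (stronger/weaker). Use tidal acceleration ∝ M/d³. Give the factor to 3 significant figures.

Enceladus, by a factor of ≈ 1.37

Tidal stretch scales as M/d³; compute that for each body.
Mimas: (3.75 × 10¹⁹) / (1.86 × 10⁸)³ = 5.828 × 10⁻⁶
Enceladus: (1.08 × 10²⁰) / (2.38 × 10⁸)³ = 8.011 × 10⁻⁶
Ratio (larger/smaller) = 1.37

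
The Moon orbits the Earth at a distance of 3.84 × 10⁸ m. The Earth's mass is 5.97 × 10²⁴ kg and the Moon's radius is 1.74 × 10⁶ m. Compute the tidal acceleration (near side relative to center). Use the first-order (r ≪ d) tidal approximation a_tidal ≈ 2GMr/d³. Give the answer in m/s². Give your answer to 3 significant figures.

2.45 × 10⁻⁵ m/s²

The tidal stretch is the gradient of GM/d² times the body's extent r, hence the 1/d³ dependence.
a_tidal = 2GMr/d³
        = 2 × (6.674 × 10⁻¹¹) × (5.97 × 10²⁴) × (1.74 × 10⁶) / (3.84 × 10⁸)³
        = 2.45 × 10⁻⁵ m/s²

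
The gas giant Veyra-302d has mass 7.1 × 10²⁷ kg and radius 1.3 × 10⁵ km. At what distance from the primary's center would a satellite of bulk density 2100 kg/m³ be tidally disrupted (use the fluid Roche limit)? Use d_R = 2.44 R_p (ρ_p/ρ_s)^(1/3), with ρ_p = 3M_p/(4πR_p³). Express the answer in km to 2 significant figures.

2.3 × 10⁵ km

ρ_p = 3M_p/(4πR_p³) = 3 × (7.1 × 10²⁷) / (4π × (1.3 × 10⁸ m)³) = 770 kg/m³
d_R = 2.44 × 1.3 × 10⁵ km × (770/2100)^(1/3)
    = 2.3 × 10⁵ km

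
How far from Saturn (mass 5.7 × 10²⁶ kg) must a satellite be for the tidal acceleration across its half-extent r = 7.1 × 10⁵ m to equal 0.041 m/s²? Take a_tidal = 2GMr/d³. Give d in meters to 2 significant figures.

2GMr/d³ = a_tidal  ⇒  d = (2GMr / a_tidal)^(1/3)
d = (2 × 6.674×10⁻¹¹ × (5.7 × 10²⁶) × (7.1 × 10⁵) / (0.041))^(1/3)
  = 1.1 × 10⁸ m

1.1 × 10⁸ m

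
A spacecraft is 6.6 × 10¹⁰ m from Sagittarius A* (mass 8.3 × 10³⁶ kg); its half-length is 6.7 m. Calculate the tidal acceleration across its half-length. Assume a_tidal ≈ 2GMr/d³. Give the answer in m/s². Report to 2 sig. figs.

2.6 × 10⁻⁵ m/s²

Δa = 2GMr/d³
   = 2 × (6.674 × 10⁻¹¹) × (8.3 × 10³⁶) × (6.7) / (6.6 × 10¹⁰)³
   = 2.6 × 10⁻⁵ m/s²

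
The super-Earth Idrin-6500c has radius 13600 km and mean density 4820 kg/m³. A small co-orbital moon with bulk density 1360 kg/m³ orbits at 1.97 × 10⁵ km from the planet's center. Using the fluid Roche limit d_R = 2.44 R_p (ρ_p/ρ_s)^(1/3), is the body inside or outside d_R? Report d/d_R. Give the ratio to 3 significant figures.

outside; d/d_R ≈ 3.89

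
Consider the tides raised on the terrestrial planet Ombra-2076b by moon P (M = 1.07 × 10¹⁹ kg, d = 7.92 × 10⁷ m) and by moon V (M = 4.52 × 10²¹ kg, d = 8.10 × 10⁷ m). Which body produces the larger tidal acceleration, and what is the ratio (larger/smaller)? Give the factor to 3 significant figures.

Moon V, by a factor of ≈ 395

The tide-raising term goes as M/d³ (the gradient of a 1/d² field).
Moon P: (1.07 × 10¹⁹) / (7.92 × 10⁷)³ = 2.154 × 10⁻⁵
Moon V: (4.52 × 10²¹) / (8.10 × 10⁷)³ = 8.505 × 10⁻³
Ratio (larger/smaller) = 395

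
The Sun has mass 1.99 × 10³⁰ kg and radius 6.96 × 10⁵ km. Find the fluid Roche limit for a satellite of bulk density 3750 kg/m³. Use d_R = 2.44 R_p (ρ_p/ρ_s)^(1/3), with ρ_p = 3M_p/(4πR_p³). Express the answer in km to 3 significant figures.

ρ_p = 3M_p/(4πR_p³) = 3 × (1.99 × 10³⁰) / (4π × (6.96 × 10⁸ m)³) = 1410 kg/m³
d_R = 2.44 × 6.96 × 10⁵ km × (1410/3750)^(1/3)
    = 1.23 × 10⁶ km

1.23 × 10⁶ km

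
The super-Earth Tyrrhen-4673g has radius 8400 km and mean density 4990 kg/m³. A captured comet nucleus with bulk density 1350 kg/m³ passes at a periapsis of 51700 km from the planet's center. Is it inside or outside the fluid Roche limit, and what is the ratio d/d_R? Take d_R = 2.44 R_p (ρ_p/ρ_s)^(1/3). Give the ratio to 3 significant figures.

outside; d/d_R ≈ 1.63

d_R = 2.44 × (8400 km) × (4990/1350)^(1/3) = 31690 km
d/d_R = (51700) / (31690) = 1.63
Since d/d_R > 1, the body is outside the Roche limit.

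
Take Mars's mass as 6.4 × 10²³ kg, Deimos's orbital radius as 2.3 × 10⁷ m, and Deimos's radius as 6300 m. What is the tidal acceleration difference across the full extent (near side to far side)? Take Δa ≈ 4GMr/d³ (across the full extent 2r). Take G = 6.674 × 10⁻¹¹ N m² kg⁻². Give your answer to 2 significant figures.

8.8 × 10⁻⁵ m/s²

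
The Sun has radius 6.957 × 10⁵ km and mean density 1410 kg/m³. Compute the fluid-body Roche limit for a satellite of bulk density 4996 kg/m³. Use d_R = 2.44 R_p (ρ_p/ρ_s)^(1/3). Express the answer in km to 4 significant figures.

1.113 × 10⁶ km

d_R = 2.44 × 6.957 × 10⁵ km × (1410/4996)^(1/3)
    = 1.113 × 10⁶ km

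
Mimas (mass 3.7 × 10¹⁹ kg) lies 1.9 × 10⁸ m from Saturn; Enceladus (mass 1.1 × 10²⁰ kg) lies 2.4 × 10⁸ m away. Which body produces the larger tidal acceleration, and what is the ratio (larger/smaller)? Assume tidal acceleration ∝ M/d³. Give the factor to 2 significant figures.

Compare M/d³ for the two perturbers:
Mimas: (3.7 × 10¹⁹) / (1.9 × 10⁸)³ = 5.394 × 10⁻⁶
Enceladus: (1.1 × 10²⁰) / (2.4 × 10⁸)³ = 7.957 × 10⁻⁶
Ratio (larger/smaller) = 1.5

Enceladus, by a factor of ≈ 1.5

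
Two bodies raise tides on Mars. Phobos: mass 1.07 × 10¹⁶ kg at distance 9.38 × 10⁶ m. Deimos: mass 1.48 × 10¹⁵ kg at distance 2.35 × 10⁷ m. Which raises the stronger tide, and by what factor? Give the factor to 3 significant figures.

Compare M/d³ for the two perturbers:
Phobos: (1.07 × 10¹⁶) / (9.38 × 10⁶)³ = 1.297 × 10⁻⁵
Deimos: (1.48 × 10¹⁵) / (2.35 × 10⁷)³ = 1.140 × 10⁻⁷
Ratio (larger/smaller) = 114

Phobos, by a factor of ≈ 114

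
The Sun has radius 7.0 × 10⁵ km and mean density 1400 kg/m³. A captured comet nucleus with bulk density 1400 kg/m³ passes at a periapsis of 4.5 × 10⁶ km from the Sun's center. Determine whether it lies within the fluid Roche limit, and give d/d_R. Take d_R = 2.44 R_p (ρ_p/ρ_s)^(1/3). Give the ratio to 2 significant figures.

outside; d/d_R ≈ 2.6

d_R = 2.44 × (7.0 × 10⁵ km) × (1400/1400)^(1/3) = 1.708 × 10⁶ km
d/d_R = (4.5 × 10⁶) / (1.708 × 10⁶) = 2.6
Since d/d_R > 1, the body is outside the Roche limit.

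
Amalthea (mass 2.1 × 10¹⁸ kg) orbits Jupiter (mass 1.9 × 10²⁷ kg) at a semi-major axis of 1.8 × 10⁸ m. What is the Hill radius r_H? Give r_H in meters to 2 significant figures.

1.3 × 10⁵ m

r_H ≈ a (m/3M)^(1/3)
    = (1.8 × 10⁸) × (2.1 × 10¹⁸ / (3 × 1.9 × 10²⁷))^(1/3)
    = 1.3 × 10⁵ m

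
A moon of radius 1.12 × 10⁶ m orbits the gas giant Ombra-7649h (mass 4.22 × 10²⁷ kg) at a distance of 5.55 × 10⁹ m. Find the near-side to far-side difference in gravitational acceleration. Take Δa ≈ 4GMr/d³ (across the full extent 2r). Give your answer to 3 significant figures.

7.38 × 10⁻⁶ m/s²

The field gradient is 2GM/d³; across the full diameter 2r the difference is 4GMr/d³.
Δg = 4GMr/d³
   = 4 × (6.674 × 10⁻¹¹) × (4.22 × 10²⁷) × (1.12 × 10⁶) / (5.55 × 10⁹)³
   = 7.38 × 10⁻⁶ m/s²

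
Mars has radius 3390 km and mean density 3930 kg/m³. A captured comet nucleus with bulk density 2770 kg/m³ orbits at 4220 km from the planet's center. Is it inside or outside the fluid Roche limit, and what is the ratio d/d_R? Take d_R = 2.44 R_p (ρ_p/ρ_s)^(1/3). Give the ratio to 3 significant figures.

inside; d/d_R ≈ 0.454

d_R = 2.44 × (3390 km) × (3930/2770)^(1/3) = 9295 km
d/d_R = (4220) / (9295) = 0.454
Since d/d_R < 1, the body is inside the Roche limit.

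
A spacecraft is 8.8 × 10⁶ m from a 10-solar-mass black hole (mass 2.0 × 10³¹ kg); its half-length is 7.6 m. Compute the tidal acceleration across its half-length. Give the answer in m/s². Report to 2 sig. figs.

3.0 × 10¹ m/s²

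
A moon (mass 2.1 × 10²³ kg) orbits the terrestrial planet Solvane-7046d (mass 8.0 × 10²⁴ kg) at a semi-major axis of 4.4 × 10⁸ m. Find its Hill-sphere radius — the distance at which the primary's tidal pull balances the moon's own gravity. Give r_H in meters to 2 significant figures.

r_H ≈ a (m/3M)^(1/3)
    = (4.4 × 10⁸) × (2.1 × 10²³ / (3 × 8.0 × 10²⁴))^(1/3)
    = 9.1 × 10⁷ m

9.1 × 10⁷ m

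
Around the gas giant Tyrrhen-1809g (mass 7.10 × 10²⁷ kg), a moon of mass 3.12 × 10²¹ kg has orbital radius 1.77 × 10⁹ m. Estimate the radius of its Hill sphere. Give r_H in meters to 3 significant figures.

r_H ≈ a (m/3M)^(1/3)
    = (1.77 × 10⁹) × (3.12 × 10²¹ / (3 × 7.10 × 10²⁷))^(1/3)
    = 9.33 × 10⁶ m

9.33 × 10⁶ m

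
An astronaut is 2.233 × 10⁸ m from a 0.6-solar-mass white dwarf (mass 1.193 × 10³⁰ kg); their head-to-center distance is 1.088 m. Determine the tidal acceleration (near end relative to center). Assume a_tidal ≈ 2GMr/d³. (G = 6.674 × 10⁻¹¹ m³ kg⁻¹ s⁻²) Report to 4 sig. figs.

Δa = 2GMr/d³
   = 2 × (6.674 × 10⁻¹¹) × (1.193 × 10³⁰) × (1.088) / (2.233 × 10⁸)³
   = 1.556 × 10⁻⁵ m/s²

1.556 × 10⁻⁵ m/s²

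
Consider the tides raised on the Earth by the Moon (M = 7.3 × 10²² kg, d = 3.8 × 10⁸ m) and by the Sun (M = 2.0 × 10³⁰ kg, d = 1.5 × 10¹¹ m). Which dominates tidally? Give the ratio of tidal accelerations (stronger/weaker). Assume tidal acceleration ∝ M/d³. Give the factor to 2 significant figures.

Compare M/d³ for the two perturbers:
The Moon: (7.3 × 10²²) / (3.8 × 10⁸)³ = 1.330 × 10⁻³
The Sun: (2.0 × 10³⁰) / (1.5 × 10¹¹)³ = 5.926 × 10⁻⁴
Ratio (larger/smaller) = 2.2

The Moon, by a factor of ≈ 2.2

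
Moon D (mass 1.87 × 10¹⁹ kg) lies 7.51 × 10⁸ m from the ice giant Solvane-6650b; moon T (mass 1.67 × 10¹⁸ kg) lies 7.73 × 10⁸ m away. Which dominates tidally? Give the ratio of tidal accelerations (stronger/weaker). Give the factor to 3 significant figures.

The tide-raising term goes as M/d³ (the gradient of a 1/d² field).
Moon D: (1.87 × 10¹⁹) / (7.51 × 10⁸)³ = 4.415 × 10⁻⁸
Moon T: (1.67 × 10¹⁸) / (7.73 × 10⁸)³ = 3.616 × 10⁻⁹
Ratio (larger/smaller) = 12.2

Moon D, by a factor of ≈ 12.2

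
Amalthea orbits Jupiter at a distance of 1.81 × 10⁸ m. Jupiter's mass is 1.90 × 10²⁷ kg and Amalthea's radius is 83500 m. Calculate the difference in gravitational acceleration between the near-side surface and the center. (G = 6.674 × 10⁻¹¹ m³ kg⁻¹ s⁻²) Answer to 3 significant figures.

3.57 × 10⁻³ m/s²

Differencing GM/(d−r)² and GM/d² to first order in r/d gives 2GMr/d³.
Δg = 2GMr/d³
   = 2 × (6.674 × 10⁻¹¹) × (1.90 × 10²⁷) × (83500) / (1.81 × 10⁸)³
   = 3.57 × 10⁻³ m/s²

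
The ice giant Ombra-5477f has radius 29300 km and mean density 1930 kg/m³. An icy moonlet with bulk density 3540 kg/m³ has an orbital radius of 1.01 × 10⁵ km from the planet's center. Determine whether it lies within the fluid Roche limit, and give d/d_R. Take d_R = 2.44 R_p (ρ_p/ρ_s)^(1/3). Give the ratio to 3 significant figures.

d_R = 2.44 × (29300 km) × (1930/3540)^(1/3) = 58400 km
d/d_R = (1.01 × 10⁵) / (58400) = 1.73
Since d/d_R > 1, the body is outside the Roche limit.

outside; d/d_R ≈ 1.73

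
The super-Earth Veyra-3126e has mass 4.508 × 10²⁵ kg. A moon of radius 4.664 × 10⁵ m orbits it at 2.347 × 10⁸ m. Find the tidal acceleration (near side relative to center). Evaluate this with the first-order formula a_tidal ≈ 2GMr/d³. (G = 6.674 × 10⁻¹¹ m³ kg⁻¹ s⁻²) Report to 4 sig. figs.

2.171 × 10⁻⁴ m/s²

a_tidal = 2GMr/d³
        = 2 × (6.674 × 10⁻¹¹) × (4.508 × 10²⁵) × (4.664 × 10⁵) / (2.347 × 10⁸)³
        = 2.171 × 10⁻⁴ m/s²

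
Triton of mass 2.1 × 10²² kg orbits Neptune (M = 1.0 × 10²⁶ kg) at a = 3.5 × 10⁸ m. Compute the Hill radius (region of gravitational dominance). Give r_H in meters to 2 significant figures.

r_H ≈ a (m/3M)^(1/3)
    = (3.5 × 10⁸) × (2.1 × 10²² / (3 × 1.0 × 10²⁶))^(1/3)
    = 1.4 × 10⁷ m

1.4 × 10⁷ m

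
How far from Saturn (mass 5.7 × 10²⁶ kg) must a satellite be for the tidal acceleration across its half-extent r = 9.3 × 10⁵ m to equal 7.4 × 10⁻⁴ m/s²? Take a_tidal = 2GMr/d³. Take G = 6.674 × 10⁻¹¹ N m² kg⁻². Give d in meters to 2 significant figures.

4.6 × 10⁸ m

2GMr/d³ = a_tidal  ⇒  d = (2GMr / a_tidal)^(1/3)
d = (2 × 6.674×10⁻¹¹ × (5.7 × 10²⁶) × (9.3 × 10⁵) / (7.4 × 10⁻⁴))^(1/3)
  = 4.6 × 10⁸ m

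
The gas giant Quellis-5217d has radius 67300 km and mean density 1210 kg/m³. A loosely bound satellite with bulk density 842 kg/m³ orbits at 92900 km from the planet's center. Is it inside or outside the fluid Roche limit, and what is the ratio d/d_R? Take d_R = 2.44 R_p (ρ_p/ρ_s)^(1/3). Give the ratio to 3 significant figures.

inside; d/d_R ≈ 0.501

d_R = 2.44 × (67300 km) × (1210/842)^(1/3) = 1.853 × 10⁵ km
d/d_R = (92900) / (1.853 × 10⁵) = 0.501
Since d/d_R < 1, the body is inside the Roche limit.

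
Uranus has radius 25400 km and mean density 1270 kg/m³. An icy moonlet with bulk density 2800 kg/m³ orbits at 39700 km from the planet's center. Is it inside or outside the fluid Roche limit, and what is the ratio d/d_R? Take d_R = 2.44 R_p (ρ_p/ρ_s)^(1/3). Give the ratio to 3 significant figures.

d_R = 2.44 × (25400 km) × (1270/2800)^(1/3) = 47620 km
d/d_R = (39700) / (47620) = 0.834
Since d/d_R < 1, the body is inside the Roche limit.

inside; d/d_R ≈ 0.834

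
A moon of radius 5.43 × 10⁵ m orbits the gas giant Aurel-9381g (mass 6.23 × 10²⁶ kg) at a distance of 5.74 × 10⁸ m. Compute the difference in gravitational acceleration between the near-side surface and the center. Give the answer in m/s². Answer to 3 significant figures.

2.39 × 10⁻⁴ m/s²

The tidal stretch is the gradient of GM/d² times the body's extent r, hence the 1/d³ dependence.
Δa = 2GMr/d³
   = 2 × (6.674 × 10⁻¹¹) × (6.23 × 10²⁶) × (5.43 × 10⁵) / (5.74 × 10⁸)³
   = 2.39 × 10⁻⁴ m/s²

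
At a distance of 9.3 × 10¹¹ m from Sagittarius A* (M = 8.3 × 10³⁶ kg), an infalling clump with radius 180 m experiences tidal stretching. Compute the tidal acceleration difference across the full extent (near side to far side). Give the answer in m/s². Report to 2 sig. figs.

Near-to-far spans 2r, so the tidal difference is twice the near-to-center value: 4GMr/d³.
Δg = 4GMr/d³
   = 4 × (6.674 × 10⁻¹¹) × (8.3 × 10³⁶) × (180) / (9.3 × 10¹¹)³
   = 5.0 × 10⁻⁷ m/s²

5.0 × 10⁻⁷ m/s²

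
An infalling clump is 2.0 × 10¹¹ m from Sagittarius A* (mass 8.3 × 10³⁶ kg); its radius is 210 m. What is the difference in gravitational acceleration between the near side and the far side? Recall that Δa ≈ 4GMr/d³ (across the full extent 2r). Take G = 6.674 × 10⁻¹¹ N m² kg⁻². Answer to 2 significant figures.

Near-to-far spans 2r, so the tidal difference is twice the near-to-center value: 4GMr/d³.
Δg = 4GMr/d³
   = 4 × (6.674 × 10⁻¹¹) × (8.3 × 10³⁶) × (210) / (2.0 × 10¹¹)³
   = 5.8 × 10⁻⁵ m/s²

5.8 × 10⁻⁵ m/s²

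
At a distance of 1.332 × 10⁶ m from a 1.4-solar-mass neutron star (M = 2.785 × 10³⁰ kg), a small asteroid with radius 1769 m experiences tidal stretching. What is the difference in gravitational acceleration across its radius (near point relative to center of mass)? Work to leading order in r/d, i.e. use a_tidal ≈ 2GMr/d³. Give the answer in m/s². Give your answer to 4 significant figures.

Differencing GM/(d−r)² and GM/d² to first order in r/d gives 2GMr/d³.
a_tidal = 2GMr/d³
        = 2 × (6.674 × 10⁻¹¹) × (2.785 × 10³⁰) × (1769) / (1.332 × 10⁶)³
        = 2.783 × 10⁵ m/s²

2.783 × 10⁵ m/s²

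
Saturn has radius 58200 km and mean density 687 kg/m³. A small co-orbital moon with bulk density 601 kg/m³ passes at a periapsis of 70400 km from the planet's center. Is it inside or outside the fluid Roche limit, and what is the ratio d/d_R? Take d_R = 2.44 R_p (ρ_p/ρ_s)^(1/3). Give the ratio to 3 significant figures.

inside; d/d_R ≈ 0.474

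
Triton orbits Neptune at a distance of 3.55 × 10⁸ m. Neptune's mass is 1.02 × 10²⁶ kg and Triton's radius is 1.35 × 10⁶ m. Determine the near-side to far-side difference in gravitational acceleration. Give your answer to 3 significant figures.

a_tidal = 4GMr/d³
        = 4 × (6.674 × 10⁻¹¹) × (1.02 × 10²⁶) × (1.35 × 10⁶) / (3.55 × 10⁸)³
        = 8.22 × 10⁻⁴ m/s²

8.22 × 10⁻⁴ m/s²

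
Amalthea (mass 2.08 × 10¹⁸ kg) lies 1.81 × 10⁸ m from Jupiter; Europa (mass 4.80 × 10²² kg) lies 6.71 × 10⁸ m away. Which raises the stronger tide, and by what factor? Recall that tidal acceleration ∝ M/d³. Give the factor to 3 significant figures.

Tidal stretch scales as M/d³; compute that for each body.
Amalthea: (2.08 × 10¹⁸) / (1.81 × 10⁸)³ = 3.508 × 10⁻⁷
Europa: (4.80 × 10²²) / (6.71 × 10⁸)³ = 1.589 × 10⁻⁴
Ratio (larger/smaller) = 453

Europa, by a factor of ≈ 453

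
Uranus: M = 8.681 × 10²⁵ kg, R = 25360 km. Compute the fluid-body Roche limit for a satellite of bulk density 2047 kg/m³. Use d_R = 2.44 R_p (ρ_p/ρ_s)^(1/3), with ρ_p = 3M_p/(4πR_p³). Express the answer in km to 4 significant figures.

ρ_p = 3M_p/(4πR_p³) = 3 × (8.681 × 10²⁵) / (4π × (2.536 × 10⁷ m)³) = 1271 kg/m³
d_R = 2.44 × 25360 km × (1271/2047)^(1/3)
    = 52790 km

52790 km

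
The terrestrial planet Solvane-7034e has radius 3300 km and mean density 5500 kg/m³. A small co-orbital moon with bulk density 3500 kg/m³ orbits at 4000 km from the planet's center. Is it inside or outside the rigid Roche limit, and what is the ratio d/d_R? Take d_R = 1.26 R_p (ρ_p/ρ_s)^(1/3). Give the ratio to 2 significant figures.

inside; d/d_R ≈ 0.83

d_R = 1.26 × (3300 km) × (5500/3500)^(1/3) = 4834 km
d/d_R = (4000) / (4834) = 0.83
Since d/d_R < 1, the body is inside the Roche limit.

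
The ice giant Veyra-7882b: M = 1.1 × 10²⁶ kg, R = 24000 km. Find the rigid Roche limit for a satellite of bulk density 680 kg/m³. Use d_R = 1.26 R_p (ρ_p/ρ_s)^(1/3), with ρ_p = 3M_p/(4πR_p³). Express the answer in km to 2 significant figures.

ρ_p = 3M_p/(4πR_p³) = 3 × (1.1 × 10²⁶) / (4π × (2.4 × 10⁷ m)³) = 1900 kg/m³
d_R = 1.26 × 24000 km × (1900/680)^(1/3)
    = 43000 km

43000 km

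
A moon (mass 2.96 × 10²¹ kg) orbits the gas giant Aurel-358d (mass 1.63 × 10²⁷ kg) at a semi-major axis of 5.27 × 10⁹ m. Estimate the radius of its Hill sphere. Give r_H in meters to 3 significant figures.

4.46 × 10⁷ m

r_H ≈ a (m/3M)^(1/3)
    = (5.27 × 10⁹) × (2.96 × 10²¹ / (3 × 1.63 × 10²⁷))^(1/3)
    = 4.46 × 10⁷ m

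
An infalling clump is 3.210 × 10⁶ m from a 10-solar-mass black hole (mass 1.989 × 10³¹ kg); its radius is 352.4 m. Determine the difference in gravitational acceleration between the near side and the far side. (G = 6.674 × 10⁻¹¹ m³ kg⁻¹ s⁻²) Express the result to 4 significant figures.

5.657 × 10⁴ m/s²

Near-to-far spans 2r, so the tidal difference is twice the near-to-center value: 4GMr/d³.
Δa = 4GMr/d³
   = 4 × (6.674 × 10⁻¹¹) × (1.989 × 10³¹) × (352.4) / (3.210 × 10⁶)³
   = 5.657 × 10⁴ m/s²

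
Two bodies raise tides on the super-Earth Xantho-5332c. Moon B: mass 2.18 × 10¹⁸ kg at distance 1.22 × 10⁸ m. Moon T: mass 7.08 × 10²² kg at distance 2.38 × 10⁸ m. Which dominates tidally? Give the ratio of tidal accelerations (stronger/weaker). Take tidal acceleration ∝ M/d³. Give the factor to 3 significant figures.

Tidal acceleration ∝ M/d³, so compare M/d³ for each.
Moon B: (2.18 × 10¹⁸) / (1.22 × 10⁸)³ = 1.201 × 10⁻⁶
Moon T: (7.08 × 10²²) / (2.38 × 10⁸)³ = 5.252 × 10⁻³
Ratio (larger/smaller) = 4370

Moon T, by a factor of ≈ 4370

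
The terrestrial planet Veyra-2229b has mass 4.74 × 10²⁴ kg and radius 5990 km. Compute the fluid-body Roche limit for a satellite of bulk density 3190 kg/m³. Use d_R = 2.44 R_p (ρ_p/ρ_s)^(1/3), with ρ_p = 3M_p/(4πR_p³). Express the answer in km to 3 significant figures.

17300 km

ρ_p = 3M_p/(4πR_p³) = 3 × (4.74 × 10²⁴) / (4π × (5.99 × 10⁶ m)³) = 5270 kg/m³
d_R = 2.44 × 5990 km × (5270/3190)^(1/3)
    = 17300 km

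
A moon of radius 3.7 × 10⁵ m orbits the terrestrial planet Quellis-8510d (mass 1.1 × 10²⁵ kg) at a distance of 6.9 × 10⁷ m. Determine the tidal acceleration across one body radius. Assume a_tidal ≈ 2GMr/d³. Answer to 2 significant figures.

1.7 × 10⁻³ m/s²

Δg = 2GMr/d³
   = 2 × (6.674 × 10⁻¹¹) × (1.1 × 10²⁵) × (3.7 × 10⁵) / (6.9 × 10⁷)³
   = 1.7 × 10⁻³ m/s²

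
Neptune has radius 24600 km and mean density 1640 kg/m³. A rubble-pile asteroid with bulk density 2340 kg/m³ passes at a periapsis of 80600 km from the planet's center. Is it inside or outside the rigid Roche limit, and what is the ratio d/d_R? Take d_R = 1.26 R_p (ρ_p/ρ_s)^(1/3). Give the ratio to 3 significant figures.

outside; d/d_R ≈ 2.93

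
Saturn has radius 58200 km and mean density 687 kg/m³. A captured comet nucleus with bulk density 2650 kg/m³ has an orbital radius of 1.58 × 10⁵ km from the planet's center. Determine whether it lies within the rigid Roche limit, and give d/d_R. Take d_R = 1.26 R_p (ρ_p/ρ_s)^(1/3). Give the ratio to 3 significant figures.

d_R = 1.26 × (58200 km) × (687/2650)^(1/3) = 46760 km
d/d_R = (1.58 × 10⁵) / (46760) = 3.38
Since d/d_R > 1, the body is outside the Roche limit.

outside; d/d_R ≈ 3.38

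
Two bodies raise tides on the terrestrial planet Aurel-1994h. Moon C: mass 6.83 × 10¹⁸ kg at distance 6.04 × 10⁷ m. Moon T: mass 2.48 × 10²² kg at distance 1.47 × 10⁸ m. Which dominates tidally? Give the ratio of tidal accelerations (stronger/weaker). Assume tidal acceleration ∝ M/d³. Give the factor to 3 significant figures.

Moon T, by a factor of ≈ 252

Compare M/d³ for the two perturbers:
Moon C: (6.83 × 10¹⁸) / (6.04 × 10⁷)³ = 3.100 × 10⁻⁵
Moon T: (2.48 × 10²²) / (1.47 × 10⁸)³ = 7.807 × 10⁻³
Ratio (larger/smaller) = 252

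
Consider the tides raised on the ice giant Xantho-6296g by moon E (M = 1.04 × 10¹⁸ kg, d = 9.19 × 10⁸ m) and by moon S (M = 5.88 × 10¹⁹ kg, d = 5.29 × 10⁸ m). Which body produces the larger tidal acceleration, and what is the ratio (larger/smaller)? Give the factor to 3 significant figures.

Tidal acceleration ∝ M/d³, so compare M/d³ for each.
Moon E: (1.04 × 10¹⁸) / (9.19 × 10⁸)³ = 1.340 × 10⁻⁹
Moon S: (5.88 × 10¹⁹) / (5.29 × 10⁸)³ = 3.972 × 10⁻⁷
Ratio (larger/smaller) = 296

Moon S, by a factor of ≈ 296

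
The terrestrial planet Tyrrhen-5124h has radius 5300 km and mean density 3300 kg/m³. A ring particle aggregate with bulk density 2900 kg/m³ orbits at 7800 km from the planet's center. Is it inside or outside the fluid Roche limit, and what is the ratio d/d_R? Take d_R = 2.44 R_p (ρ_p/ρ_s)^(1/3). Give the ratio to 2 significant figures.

inside; d/d_R ≈ 0.58

d_R = 2.44 × (5300 km) × (3300/2900)^(1/3) = 13500 km
d/d_R = (7800) / (13500) = 0.58
Since d/d_R < 1, the body is inside the Roche limit.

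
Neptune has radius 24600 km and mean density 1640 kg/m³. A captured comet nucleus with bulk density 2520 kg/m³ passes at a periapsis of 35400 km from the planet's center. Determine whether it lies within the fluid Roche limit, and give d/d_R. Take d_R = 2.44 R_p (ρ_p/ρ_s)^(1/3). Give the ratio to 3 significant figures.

d_R = 2.44 × (24600 km) × (1640/2520)^(1/3) = 52020 km
d/d_R = (35400) / (52020) = 0.681
Since d/d_R < 1, the body is inside the Roche limit.

inside; d/d_R ≈ 0.681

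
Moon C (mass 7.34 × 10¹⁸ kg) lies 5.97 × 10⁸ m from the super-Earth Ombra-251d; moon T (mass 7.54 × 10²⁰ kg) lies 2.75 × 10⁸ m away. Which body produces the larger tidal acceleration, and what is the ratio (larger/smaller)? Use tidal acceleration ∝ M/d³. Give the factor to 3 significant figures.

The tide-raising term goes as M/d³ (the gradient of a 1/d² field).
Moon C: (7.34 × 10¹⁸) / (5.97 × 10⁸)³ = 3.450 × 10⁻⁸
Moon T: (7.54 × 10²⁰) / (2.75 × 10⁸)³ = 3.626 × 10⁻⁵
Ratio (larger/smaller) = 1050

Moon T, by a factor of ≈ 1050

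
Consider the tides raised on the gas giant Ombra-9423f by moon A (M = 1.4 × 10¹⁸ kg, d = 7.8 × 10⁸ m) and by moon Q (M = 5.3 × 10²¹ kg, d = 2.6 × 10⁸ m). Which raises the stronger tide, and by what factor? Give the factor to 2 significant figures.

Moon Q, by a factor of ≈ 1.0 × 10⁵

The tide-raising term goes as M/d³ (the gradient of a 1/d² field).
Moon A: (1.4 × 10¹⁸) / (7.8 × 10⁸)³ = 2.950 × 10⁻⁹
Moon Q: (5.3 × 10²¹) / (2.6 × 10⁸)³ = 3.015 × 10⁻⁴
Ratio (larger/smaller) = 1.0 × 10⁵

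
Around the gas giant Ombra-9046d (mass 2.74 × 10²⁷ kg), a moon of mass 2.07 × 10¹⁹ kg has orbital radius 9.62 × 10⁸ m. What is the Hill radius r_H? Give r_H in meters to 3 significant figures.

1.31 × 10⁶ m

r_H ≈ a (m/3M)^(1/3)
    = (9.62 × 10⁸) × (2.07 × 10¹⁹ / (3 × 2.74 × 10²⁷))^(1/3)
    = 1.31 × 10⁶ m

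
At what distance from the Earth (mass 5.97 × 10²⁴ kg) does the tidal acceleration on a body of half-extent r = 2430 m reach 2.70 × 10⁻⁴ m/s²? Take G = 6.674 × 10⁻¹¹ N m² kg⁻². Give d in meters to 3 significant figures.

1.93 × 10⁷ m

2GMr/d³ = a_tidal  ⇒  d = (2GMr / a_tidal)^(1/3)
d = (2 × 6.674×10⁻¹¹ × (5.97 × 10²⁴) × (2430) / (2.70 × 10⁻⁴))^(1/3)
  = 1.93 × 10⁷ m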